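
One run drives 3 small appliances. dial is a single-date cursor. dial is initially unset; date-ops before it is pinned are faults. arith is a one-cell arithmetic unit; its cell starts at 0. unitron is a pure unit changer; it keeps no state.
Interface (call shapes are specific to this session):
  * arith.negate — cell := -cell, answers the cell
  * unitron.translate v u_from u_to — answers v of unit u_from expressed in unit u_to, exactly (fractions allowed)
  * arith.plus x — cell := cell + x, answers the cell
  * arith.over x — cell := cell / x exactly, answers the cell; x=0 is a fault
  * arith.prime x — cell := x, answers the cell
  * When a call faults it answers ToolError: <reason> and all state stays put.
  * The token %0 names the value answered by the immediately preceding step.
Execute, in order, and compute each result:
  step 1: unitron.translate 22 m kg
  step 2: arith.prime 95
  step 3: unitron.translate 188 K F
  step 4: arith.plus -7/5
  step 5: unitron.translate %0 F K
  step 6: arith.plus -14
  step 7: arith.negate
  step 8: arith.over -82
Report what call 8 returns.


CALL unitron.translate[v: 22; u_from: m; u_to: kg]
RET  ToolError: incompatible units
CALL arith.prime[x: 95]
RET  95
CALL unitron.translate[v: 188; u_from: K; u_to: F]
RET  -12127/100
CALL arith.plus[x: -7/5]
RET  468/5
CALL unitron.translate[v: %0; u_from: F; u_to: K]
RET  55327/180
CALL arith.plus[x: -14]
RET  398/5
CALL arith.negate[]
RET  -398/5
CALL arith.over[x: -82]
RET  199/205

Answer: 199/205


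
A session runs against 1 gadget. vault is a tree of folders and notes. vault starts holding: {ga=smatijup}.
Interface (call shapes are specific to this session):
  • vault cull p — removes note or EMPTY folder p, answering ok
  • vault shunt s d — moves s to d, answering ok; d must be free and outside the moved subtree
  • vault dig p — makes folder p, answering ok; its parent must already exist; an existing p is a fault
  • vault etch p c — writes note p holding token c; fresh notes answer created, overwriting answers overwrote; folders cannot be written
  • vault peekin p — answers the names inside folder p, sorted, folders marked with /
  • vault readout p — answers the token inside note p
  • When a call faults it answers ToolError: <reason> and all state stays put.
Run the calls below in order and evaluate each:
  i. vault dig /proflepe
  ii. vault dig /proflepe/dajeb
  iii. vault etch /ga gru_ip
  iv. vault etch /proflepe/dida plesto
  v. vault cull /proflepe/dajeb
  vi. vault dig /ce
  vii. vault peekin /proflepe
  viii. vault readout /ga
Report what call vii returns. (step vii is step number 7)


Answer: [dida]

Derivation:
Next I call vault dig(p='/proflepe'), giving ok.
Invoking vault dig(p='/proflepe/dajeb'), and see ok.
I run vault etch(p='/ga', c='gru_ip'), → overwrote.
I try vault etch(p='/proflepe/dida', c='plesto'), — result: created.
Using vault cull(p='/proflepe/dajeb'), and see ok.
Then vault dig(p='/ce'), which returns ok.
I call vault peekin(p='/proflepe'), which returns [dida].
Then vault readout(p='/ga'), and see gru_ip.


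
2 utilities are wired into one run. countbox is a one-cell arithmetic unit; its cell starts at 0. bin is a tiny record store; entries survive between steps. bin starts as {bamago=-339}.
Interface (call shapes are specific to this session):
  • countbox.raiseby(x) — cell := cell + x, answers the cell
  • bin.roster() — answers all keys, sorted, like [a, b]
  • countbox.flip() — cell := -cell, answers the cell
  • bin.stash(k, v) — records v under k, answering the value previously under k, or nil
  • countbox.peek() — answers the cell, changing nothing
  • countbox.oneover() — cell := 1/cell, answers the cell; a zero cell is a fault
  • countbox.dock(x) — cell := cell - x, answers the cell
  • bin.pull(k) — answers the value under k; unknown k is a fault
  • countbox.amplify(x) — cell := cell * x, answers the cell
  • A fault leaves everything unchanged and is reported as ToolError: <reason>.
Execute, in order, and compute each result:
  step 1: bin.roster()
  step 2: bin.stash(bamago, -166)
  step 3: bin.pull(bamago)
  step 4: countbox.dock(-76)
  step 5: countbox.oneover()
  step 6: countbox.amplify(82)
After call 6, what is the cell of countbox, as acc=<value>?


Answer: acc=41/38

Derivation:
Do: roster[]
See: [bamago]
Do: stash[k→bamago; v→-166]
See: -339
Do: pull[k→bamago]
See: -166
Do: dock[x→-76]
See: 76
Do: oneover[]
See: 1/76
Do: amplify[x→82]
See: 41/38


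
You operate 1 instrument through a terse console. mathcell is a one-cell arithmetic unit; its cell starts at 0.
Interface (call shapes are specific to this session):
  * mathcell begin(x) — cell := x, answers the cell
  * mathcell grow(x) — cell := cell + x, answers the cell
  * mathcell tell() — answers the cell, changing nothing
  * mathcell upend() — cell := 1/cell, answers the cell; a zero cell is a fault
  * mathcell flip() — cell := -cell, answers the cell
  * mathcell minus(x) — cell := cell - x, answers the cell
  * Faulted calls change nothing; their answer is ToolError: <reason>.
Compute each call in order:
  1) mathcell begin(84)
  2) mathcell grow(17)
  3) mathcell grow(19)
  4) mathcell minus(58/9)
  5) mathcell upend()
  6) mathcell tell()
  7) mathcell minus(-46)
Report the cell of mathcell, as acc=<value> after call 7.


Answer: acc=47021/1022

Derivation:
! mathcell begin(84) -> 84
! mathcell grow(17) -> 101
! mathcell grow(19) -> 120
! mathcell minus(58/9) -> 1022/9
! mathcell upend() -> 9/1022
! mathcell tell() -> 9/1022
! mathcell minus(-46) -> 47021/1022


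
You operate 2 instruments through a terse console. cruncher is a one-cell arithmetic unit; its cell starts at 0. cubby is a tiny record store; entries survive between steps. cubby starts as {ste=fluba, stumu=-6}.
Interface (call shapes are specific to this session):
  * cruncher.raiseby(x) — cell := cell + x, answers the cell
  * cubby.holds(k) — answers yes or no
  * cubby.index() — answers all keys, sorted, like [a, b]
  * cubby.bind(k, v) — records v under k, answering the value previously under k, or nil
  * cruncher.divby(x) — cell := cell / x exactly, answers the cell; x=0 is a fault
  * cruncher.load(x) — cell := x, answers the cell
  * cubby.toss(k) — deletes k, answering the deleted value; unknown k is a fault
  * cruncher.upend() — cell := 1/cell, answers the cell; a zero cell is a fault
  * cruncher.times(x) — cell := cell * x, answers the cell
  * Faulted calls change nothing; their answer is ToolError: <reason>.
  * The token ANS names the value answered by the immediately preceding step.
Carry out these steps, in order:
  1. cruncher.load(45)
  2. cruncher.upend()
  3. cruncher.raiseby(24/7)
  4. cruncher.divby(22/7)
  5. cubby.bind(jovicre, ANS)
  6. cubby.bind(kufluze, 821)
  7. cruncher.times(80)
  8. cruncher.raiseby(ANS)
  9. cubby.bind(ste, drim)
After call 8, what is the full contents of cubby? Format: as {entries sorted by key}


;; cruncher.load(x: 45) ~> 45
;; cruncher.upend() ~> 1/45
;; cruncher.raiseby(x: 24/7) ~> 1087/315
;; cruncher.divby(x: 22/7) ~> 1087/990
;; cubby.bind(k: jovicre, v: ANS) ~> nil
;; cubby.bind(k: kufluze, v: 821) ~> nil
;; cruncher.times(x: 80) ~> 8696/99
;; cruncher.raiseby(x: ANS) ~> 17392/99
;; cubby.bind(k: ste, v: drim) ~> fluba

Answer: {jovicre=1087/990, kufluze=821, ste=fluba, stumu=-6}


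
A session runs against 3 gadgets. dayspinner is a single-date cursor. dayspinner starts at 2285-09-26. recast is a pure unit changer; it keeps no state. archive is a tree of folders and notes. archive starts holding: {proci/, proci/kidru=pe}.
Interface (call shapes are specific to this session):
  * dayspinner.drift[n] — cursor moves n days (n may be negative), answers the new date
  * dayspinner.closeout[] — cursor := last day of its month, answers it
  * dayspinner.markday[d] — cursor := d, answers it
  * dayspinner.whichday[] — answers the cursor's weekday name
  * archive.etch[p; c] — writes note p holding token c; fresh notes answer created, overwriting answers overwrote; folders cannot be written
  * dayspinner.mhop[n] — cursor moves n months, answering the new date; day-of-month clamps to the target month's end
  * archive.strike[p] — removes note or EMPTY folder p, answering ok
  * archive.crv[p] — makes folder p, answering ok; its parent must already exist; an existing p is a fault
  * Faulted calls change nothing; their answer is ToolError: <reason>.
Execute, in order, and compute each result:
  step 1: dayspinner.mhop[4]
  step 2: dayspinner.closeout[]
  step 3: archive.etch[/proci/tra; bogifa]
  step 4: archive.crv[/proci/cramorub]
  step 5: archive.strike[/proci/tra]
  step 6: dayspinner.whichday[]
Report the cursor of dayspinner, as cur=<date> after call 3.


Answer: cur=2286-01-31

Derivation:
CALL dayspinner.mhop[n=4]
RET  2286-01-26
CALL dayspinner.closeout[]
RET  2286-01-31
CALL archive.etch[p=/proci/tra; c=bogifa]
RET  created
CALL archive.crv[p=/proci/cramorub]
RET  ok
CALL archive.strike[p=/proci/tra]
RET  ok
CALL dayspinner.whichday[]
RET  Sunday


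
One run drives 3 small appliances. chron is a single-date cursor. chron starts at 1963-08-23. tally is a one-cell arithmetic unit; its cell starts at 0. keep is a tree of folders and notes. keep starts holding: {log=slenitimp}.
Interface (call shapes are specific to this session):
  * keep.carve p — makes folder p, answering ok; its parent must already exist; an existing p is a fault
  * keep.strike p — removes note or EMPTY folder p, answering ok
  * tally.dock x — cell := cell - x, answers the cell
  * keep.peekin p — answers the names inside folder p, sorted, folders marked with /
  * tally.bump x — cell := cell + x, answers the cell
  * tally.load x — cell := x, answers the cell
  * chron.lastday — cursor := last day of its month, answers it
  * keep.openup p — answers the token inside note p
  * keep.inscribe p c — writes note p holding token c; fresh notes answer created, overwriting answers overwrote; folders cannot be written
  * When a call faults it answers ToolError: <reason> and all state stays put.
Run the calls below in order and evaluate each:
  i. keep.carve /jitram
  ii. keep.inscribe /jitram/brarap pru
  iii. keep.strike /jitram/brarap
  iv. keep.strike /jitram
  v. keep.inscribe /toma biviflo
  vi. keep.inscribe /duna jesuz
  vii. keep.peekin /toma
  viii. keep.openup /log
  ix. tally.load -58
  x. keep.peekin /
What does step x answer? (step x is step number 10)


Answer: [duna, log, toma]

Derivation:
I call keep.carve passing /jitram, — result: ok.
I run keep.inscribe passing /jitram/brarap, pru, — result: created.
I run keep.strike passing /jitram/brarap, — result: ok.
Using keep.strike passing /jitram, and see ok.
Invoking keep.inscribe passing /toma, biviflo, and observe created.
Then keep.inscribe passing /duna, jesuz: created.
Calling keep.peekin passing /toma, — result: ToolError: not a directory.
I call keep.openup passing /log: slenitimp.
Then tally.load passing -58, yielding -58.
I use keep.peekin passing /, — result: [duna, log, toma].


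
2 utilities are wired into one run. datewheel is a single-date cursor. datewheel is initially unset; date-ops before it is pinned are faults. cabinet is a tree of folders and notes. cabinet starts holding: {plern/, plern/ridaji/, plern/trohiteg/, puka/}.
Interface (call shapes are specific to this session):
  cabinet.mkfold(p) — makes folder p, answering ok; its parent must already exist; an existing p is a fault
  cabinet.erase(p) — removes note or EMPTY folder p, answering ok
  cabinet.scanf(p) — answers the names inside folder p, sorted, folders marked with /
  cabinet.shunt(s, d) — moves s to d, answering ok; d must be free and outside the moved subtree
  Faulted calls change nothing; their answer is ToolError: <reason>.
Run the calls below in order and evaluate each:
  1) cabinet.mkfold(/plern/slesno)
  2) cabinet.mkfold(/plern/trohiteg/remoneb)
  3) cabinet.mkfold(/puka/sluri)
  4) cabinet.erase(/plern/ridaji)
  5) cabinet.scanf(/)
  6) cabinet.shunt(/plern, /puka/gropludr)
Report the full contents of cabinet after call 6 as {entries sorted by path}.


% mkfold(p=/plern/slesno) => ok
% mkfold(p=/plern/trohiteg/remoneb) => ok
% mkfold(p=/puka/sluri) => ok
% erase(p=/plern/ridaji) => ok
% scanf(p=/) => [plern/, puka/]
% shunt(s=/plern, d=/puka/gropludr) => ok

Answer: {puka/, puka/gropludr/, puka/gropludr/slesno/, puka/gropludr/trohiteg/, puka/gropludr/trohiteg/remoneb/, puka/sluri/}


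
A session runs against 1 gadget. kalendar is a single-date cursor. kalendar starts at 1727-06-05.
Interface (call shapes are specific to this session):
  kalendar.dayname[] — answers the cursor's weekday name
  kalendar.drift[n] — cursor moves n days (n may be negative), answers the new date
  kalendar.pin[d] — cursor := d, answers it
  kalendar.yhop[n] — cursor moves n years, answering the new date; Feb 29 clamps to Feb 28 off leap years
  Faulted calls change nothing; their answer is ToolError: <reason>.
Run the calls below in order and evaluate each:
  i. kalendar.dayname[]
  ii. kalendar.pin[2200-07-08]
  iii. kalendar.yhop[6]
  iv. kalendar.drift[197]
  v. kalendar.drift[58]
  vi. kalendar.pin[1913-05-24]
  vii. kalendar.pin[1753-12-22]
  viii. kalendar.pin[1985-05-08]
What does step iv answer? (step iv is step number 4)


Answer: 2207-01-21

Derivation:
-> dayname()
<- Thursday
-> pin(d=2200-07-08)
<- 2200-07-08
-> yhop(n=6)
<- 2206-07-08
-> drift(n=197)
<- 2207-01-21
-> drift(n=58)
<- 2207-03-20
-> pin(d=1913-05-24)
<- 1913-05-24
-> pin(d=1753-12-22)
<- 1753-12-22
-> pin(d=1985-05-08)
<- 1985-05-08


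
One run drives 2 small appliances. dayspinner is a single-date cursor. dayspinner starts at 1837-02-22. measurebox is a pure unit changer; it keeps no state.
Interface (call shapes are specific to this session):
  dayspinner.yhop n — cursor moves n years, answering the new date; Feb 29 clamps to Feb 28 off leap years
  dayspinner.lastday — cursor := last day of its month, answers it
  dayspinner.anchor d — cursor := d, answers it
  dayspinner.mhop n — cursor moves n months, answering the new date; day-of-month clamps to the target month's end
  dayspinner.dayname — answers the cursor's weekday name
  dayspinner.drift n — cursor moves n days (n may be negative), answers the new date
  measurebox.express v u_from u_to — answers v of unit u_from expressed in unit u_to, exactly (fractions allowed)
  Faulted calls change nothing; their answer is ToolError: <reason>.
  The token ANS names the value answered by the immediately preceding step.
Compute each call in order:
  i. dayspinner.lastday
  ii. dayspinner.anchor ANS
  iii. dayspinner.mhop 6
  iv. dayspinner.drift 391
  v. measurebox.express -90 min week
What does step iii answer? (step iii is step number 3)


Answer: 1837-08-28

Derivation:
-- lastday() == 1837-02-28
-- anchor(d='ANS') == 1837-02-28
-- mhop(n='6') == 1837-08-28
-- drift(n='391') == 1838-09-23
-- express(v='-90', u_from='min', u_to='week') == -1/112


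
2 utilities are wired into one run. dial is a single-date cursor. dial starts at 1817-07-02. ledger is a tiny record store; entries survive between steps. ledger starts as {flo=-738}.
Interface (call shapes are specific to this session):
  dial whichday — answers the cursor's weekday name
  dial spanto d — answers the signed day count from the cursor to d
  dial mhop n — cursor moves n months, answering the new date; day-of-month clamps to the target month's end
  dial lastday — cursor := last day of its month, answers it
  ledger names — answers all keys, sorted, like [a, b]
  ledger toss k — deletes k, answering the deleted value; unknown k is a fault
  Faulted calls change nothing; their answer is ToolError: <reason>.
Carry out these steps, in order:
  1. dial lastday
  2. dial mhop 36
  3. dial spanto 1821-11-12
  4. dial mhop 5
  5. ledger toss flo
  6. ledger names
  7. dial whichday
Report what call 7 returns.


-> dial lastday()
<- 1817-07-31
-> dial mhop(n='36')
<- 1820-07-31
-> dial spanto(d='1821-11-12')
<- 469
-> dial mhop(n='5')
<- 1820-12-31
-> ledger toss(k='flo')
<- -738
-> ledger names()
<- []
-> dial whichday()
<- Sunday

Answer: Sunday


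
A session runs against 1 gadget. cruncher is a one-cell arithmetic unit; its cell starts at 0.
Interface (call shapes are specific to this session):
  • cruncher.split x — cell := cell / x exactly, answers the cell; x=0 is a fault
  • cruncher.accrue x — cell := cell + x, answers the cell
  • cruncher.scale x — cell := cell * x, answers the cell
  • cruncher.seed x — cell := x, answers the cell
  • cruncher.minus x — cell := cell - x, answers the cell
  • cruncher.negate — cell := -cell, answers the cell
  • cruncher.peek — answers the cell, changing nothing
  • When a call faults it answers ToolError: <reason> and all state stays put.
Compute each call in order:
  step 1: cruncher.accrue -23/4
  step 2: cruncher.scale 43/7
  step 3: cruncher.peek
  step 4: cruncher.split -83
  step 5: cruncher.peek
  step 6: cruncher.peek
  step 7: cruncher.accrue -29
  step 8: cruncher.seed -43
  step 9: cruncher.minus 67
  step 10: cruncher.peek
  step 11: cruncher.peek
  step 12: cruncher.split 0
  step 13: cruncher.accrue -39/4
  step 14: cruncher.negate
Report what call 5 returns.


Answer: 989/2324

Derivation:
% cruncher.accrue x→-23/4
[out] -23/4
% cruncher.scale x→43/7
[out] -989/28
% cruncher.peek
[out] -989/28
% cruncher.split x→-83
[out] 989/2324
% cruncher.peek
[out] 989/2324
% cruncher.peek
[out] 989/2324
% cruncher.accrue x→-29
[out] -66407/2324
% cruncher.seed x→-43
[out] -43
% cruncher.minus x→67
[out] -110
% cruncher.peek
[out] -110
% cruncher.peek
[out] -110
% cruncher.split x→0
[out] ToolError: division by zero
% cruncher.accrue x→-39/4
[out] -479/4
% cruncher.negate
[out] 479/4


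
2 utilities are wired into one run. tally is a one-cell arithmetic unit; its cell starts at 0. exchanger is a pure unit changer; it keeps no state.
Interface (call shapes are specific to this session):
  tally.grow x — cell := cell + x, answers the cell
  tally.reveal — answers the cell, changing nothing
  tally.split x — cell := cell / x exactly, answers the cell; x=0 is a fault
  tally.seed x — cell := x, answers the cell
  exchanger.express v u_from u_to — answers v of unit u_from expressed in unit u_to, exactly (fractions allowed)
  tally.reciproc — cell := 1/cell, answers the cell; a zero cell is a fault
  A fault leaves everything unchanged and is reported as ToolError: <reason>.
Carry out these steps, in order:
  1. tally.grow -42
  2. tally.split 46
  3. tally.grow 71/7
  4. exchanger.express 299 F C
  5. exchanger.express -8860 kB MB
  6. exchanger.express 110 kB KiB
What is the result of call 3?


Answer: 1486/161

Derivation:
# 1. tally.grow(x=-42) == -42
# 2. tally.split(x=46) == -21/23
# 3. tally.grow(x=71/7) == 1486/161
# 4. exchanger.express(v=299, u_from=F, u_to=C) == 445/3
# 5. exchanger.express(v=-8860, u_from=kB, u_to=MB) == -443/50
# 6. exchanger.express(v=110, u_from=kB, u_to=KiB) == 6875/64


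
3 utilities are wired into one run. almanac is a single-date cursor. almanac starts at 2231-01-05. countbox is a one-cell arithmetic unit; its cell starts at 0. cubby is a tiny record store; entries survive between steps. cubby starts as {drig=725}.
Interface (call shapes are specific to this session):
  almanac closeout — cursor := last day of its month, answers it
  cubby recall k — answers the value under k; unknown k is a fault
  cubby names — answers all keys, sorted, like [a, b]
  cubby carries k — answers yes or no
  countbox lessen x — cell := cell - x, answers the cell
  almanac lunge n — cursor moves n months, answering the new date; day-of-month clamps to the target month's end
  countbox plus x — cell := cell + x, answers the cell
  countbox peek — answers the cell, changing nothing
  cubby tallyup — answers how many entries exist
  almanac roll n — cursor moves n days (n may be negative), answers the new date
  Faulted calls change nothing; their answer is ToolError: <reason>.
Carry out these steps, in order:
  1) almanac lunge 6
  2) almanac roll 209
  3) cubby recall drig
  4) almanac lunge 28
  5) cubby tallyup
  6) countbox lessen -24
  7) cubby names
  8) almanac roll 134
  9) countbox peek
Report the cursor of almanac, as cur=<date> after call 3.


Answer: cur=2232-01-30

Derivation:
I use almanac lunge using n: 6, giving 2231-07-05.
Next I call almanac roll using n: 209, → 2232-01-30.
I run cubby recall using k: drig, which returns 725.
I invoke almanac lunge using n: 28, and observe 2234-05-30.
I use cubby tallyup, giving 1.
Invoking countbox lessen using x: -24, → 24.
Next I call cubby names, yielding [drig].
I use almanac roll using n: 134, and get 2234-10-11.
I use countbox peek, which returns 24.


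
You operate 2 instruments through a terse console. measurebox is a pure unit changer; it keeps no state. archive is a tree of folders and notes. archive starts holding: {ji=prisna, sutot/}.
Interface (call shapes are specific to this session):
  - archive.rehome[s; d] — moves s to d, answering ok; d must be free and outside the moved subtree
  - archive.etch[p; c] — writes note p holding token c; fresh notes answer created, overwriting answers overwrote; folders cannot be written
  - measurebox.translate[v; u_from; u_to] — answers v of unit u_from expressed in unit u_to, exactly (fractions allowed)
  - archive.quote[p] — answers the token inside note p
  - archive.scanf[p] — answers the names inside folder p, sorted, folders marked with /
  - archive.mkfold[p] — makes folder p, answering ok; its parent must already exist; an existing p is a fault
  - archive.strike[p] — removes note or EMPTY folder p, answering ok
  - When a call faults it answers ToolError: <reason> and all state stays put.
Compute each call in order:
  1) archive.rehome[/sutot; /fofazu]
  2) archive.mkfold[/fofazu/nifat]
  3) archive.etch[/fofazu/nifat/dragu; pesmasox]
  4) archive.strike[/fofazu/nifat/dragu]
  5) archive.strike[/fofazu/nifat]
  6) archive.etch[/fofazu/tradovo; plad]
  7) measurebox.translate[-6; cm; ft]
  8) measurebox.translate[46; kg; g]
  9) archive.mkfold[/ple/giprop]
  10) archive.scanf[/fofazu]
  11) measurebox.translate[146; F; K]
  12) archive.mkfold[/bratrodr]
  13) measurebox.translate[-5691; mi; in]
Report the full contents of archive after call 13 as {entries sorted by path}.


==> archive.rehome(s=/sutot, d=/fofazu)
<== ok
==> archive.mkfold(p=/fofazu/nifat)
<== ok
==> archive.etch(p=/fofazu/nifat/dragu, c=pesmasox)
<== created
==> archive.strike(p=/fofazu/nifat/dragu)
<== ok
==> archive.strike(p=/fofazu/nifat)
<== ok
==> archive.etch(p=/fofazu/tradovo, c=plad)
<== created
==> measurebox.translate(v=-6, u_from=cm, u_to=ft)
<== -25/127
==> measurebox.translate(v=46, u_from=kg, u_to=g)
<== 46000
==> archive.mkfold(p=/ple/giprop)
<== ToolError: no parent
==> archive.scanf(p=/fofazu)
<== [tradovo]
==> measurebox.translate(v=146, u_from=F, u_to=K)
<== 20189/60
==> archive.mkfold(p=/bratrodr)
<== ok
==> measurebox.translate(v=-5691, u_from=mi, u_to=in)
<== -360581760

Answer: {bratrodr/, fofazu/, fofazu/tradovo=plad, ji=prisna}


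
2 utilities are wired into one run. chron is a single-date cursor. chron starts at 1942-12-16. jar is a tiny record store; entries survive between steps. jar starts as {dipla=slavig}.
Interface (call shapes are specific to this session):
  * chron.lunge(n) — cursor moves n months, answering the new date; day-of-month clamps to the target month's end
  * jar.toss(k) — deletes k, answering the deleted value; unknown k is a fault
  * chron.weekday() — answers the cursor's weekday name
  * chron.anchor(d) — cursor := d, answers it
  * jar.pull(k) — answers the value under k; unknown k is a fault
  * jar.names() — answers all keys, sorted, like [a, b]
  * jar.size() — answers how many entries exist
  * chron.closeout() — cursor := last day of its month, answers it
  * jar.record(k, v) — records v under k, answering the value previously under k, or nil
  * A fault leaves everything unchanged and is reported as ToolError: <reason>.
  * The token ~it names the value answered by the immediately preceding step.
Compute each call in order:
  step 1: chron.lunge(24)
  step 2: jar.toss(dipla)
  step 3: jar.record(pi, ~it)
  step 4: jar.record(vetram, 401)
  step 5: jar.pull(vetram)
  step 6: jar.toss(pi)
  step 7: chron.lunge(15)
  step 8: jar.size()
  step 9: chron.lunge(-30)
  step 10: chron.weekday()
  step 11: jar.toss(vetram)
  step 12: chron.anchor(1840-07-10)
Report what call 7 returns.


Answer: 1946-03-16

Derivation:
-- 1. chron.lunge(24) == 1944-12-16
-- 2. jar.toss(dipla) == slavig
-- 3. jar.record(pi, ~it) == nil
-- 4. jar.record(vetram, 401) == nil
-- 5. jar.pull(vetram) == 401
-- 6. jar.toss(pi) == slavig
-- 7. chron.lunge(15) == 1946-03-16
-- 8. jar.size() == 1
-- 9. chron.lunge(-30) == 1943-09-16
-- 10. chron.weekday() == Thursday
-- 11. jar.toss(vetram) == 401
-- 12. chron.anchor(1840-07-10) == 1840-07-10


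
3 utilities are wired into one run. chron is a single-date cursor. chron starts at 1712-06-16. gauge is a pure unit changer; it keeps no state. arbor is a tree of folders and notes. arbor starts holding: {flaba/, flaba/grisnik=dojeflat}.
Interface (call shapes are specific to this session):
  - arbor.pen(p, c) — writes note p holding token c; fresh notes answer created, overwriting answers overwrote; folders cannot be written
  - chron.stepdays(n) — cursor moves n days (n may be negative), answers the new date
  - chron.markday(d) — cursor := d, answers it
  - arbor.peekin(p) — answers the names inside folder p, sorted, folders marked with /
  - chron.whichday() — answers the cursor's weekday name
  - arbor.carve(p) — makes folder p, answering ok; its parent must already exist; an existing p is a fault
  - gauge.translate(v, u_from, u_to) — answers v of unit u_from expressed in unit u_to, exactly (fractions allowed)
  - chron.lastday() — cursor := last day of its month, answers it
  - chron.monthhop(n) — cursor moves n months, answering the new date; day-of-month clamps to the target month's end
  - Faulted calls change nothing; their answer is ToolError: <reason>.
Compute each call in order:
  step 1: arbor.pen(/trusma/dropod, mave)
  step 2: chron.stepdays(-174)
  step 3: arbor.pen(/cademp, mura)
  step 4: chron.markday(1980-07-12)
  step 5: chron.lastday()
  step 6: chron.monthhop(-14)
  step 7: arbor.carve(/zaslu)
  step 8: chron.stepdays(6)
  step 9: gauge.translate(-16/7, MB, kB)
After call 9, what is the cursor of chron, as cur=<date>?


·→ arbor.pen(/trusma/dropod, mave)
·← ToolError: no parent
·→ chron.stepdays(-174)
·← 1711-12-25
·→ arbor.pen(/cademp, mura)
·← created
·→ chron.markday(1980-07-12)
·← 1980-07-12
·→ chron.lastday()
·← 1980-07-31
·→ chron.monthhop(-14)
·← 1979-05-31
·→ arbor.carve(/zaslu)
·← ok
·→ chron.stepdays(6)
·← 1979-06-06
·→ gauge.translate(-16/7, MB, kB)
·← -16000/7

Answer: cur=1979-06-06


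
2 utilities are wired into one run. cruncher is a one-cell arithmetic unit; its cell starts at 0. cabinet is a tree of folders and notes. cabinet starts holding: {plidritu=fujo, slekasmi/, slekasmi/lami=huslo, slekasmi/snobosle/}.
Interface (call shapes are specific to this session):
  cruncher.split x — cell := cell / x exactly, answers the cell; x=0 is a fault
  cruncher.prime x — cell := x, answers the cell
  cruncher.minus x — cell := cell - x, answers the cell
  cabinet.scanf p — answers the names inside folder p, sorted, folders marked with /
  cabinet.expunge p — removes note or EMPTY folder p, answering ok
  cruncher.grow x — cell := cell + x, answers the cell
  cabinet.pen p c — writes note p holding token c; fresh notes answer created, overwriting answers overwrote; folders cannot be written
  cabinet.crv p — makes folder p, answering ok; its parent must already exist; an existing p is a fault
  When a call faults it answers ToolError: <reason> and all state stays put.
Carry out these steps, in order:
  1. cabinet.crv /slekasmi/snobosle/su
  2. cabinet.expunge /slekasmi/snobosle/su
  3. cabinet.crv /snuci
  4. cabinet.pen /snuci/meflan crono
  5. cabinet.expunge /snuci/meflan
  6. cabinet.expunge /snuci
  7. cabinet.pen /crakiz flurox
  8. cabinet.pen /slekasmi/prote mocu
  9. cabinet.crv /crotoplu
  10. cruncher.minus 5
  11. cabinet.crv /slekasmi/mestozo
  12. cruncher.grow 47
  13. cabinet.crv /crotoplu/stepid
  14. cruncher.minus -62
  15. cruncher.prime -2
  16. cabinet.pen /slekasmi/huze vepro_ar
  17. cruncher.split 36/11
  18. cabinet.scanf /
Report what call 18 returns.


Calling cabinet.crv(p→/slekasmi/snobosle/su), and see ok.
Calling cabinet.expunge(p→/slekasmi/snobosle/su), and get ok.
I invoke cabinet.crv(p→/snuci), which returns ok.
Using cabinet.pen(p→/snuci/meflan, c→crono), and see created.
Then cabinet.expunge(p→/snuci/meflan), which returns ok.
Next I call cabinet.expunge(p→/snuci), — result: ok.
I call cabinet.pen(p→/crakiz, c→flurox), giving created.
Invoking cabinet.pen(p→/slekasmi/prote, c→mocu), — result: created.
Invoking cabinet.crv(p→/crotoplu), yielding ok.
I try cruncher.minus(x→5), giving -5.
Using cabinet.crv(p→/slekasmi/mestozo), and see ok.
I use cruncher.grow(x→47), — result: 42.
Calling cabinet.crv(p→/crotoplu/stepid), and get ok.
Calling cruncher.minus(x→-62), — result: 104.
Invoking cruncher.prime(x→-2), which returns -2.
I call cabinet.pen(p→/slekasmi/huze, c→vepro_ar), and get created.
I run cruncher.split(x→36/11): -11/18.
Calling cabinet.scanf(p→/), yielding [crakiz, crotoplu/, plidritu, slekasmi/].

Answer: [crakiz, crotoplu/, plidritu, slekasmi/]


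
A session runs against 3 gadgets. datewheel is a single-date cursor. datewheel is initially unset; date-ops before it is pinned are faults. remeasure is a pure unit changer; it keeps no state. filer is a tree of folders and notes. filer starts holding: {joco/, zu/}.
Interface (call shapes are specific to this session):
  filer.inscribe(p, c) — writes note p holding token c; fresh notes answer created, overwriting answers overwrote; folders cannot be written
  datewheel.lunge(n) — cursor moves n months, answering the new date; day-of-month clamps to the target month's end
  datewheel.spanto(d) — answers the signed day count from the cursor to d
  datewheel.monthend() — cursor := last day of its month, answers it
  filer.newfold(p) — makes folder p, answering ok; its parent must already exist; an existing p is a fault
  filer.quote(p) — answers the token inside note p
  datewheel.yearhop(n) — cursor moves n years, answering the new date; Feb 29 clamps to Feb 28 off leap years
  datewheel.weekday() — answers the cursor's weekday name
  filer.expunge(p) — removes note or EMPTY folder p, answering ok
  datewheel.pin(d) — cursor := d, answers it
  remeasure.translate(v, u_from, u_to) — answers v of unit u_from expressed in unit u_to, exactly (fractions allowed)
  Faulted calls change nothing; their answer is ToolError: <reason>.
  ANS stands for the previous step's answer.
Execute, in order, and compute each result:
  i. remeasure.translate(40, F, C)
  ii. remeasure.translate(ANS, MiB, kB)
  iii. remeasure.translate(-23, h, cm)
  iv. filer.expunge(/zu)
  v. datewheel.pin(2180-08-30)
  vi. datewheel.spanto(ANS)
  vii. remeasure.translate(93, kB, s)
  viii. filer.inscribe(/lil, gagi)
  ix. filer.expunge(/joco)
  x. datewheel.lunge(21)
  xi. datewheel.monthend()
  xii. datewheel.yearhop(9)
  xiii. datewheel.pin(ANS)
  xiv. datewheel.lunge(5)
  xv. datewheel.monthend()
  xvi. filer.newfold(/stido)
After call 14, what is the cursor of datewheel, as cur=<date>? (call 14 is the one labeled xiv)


Answer: cur=2191-10-31

Derivation:
·→ translate(v→40, u_from→F, u_to→C)
·← 40/9
·→ translate(v→ANS, u_from→MiB, u_to→kB)
·← 1048576/225
·→ translate(v→-23, u_from→h, u_to→cm)
·← ToolError: incompatible units
·→ expunge(p→/zu)
·← ok
·→ pin(d→2180-08-30)
·← 2180-08-30
·→ spanto(d→ANS)
·← 0
·→ translate(v→93, u_from→kB, u_to→s)
·← ToolError: incompatible units
·→ inscribe(p→/lil, c→gagi)
·← created
·→ expunge(p→/joco)
·← ok
·→ lunge(n→21)
·← 2182-05-30
·→ monthend()
·← 2182-05-31
·→ yearhop(n→9)
·← 2191-05-31
·→ pin(d→ANS)
·← 2191-05-31
·→ lunge(n→5)
·← 2191-10-31
·→ monthend()
·← 2191-10-31
·→ newfold(p→/stido)
·← ok


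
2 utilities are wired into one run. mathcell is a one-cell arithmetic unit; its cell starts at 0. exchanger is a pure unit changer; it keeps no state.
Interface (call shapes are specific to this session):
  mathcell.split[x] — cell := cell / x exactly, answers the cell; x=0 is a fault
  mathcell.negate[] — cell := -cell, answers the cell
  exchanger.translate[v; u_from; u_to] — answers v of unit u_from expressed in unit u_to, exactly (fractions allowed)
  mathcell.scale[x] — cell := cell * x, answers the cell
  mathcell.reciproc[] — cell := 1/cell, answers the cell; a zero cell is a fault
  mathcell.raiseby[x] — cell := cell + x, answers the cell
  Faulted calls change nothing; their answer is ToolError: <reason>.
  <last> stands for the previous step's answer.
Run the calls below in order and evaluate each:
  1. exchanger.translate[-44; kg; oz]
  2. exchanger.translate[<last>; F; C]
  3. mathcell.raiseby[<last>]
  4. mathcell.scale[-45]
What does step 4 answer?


>>> exchanger.translate v: -44 u_from: kg u_to: oz
[out] -6400000000/4123567
>>> exchanger.translate v: <last> u_from: F u_to: C
[out] -10886590240/12370701
>>> mathcell.raiseby x: <last>
[out] -10886590240/12370701
>>> mathcell.scale x: -45
[out] 163298853600/4123567

Answer: 163298853600/4123567


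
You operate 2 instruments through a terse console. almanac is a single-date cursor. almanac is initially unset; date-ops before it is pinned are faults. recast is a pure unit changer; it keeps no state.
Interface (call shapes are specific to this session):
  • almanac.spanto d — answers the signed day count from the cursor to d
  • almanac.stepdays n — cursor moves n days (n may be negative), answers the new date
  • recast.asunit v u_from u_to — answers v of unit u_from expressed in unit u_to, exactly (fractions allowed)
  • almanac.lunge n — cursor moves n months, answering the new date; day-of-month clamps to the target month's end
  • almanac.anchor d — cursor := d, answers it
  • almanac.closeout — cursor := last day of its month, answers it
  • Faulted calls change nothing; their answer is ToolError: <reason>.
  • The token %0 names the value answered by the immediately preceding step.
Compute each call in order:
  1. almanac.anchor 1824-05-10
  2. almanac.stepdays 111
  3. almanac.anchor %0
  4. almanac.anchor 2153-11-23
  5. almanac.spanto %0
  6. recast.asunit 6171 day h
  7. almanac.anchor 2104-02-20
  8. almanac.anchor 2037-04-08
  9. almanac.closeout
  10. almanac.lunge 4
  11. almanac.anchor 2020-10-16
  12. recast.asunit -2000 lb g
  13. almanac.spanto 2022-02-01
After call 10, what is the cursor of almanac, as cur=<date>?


I try almanac.anchor on d='1824-05-10', yielding 1824-05-10.
Next I call almanac.stepdays on n='111', → 1824-08-29.
Then almanac.anchor on d='%0', giving 1824-08-29.
Now I run almanac.anchor on d='2153-11-23', — result: 2153-11-23.
Using almanac.spanto on d='%0', and observe 0.
I call recast.asunit on v='6171', u_from='day', u_to='h', giving 148104.
Calling almanac.anchor on d='2104-02-20', and get 2104-02-20.
Now I run almanac.anchor on d='2037-04-08', → 2037-04-08.
I run almanac.closeout, — result: 2037-04-30.
I call almanac.lunge on n='4': 2037-08-30.
I run almanac.anchor on d='2020-10-16', yielding 2020-10-16.
Calling recast.asunit on v='-2000', u_from='lb', u_to='g', and get -45359237/50.
I call almanac.spanto on d='2022-02-01', and see 473.

Answer: cur=2037-08-30


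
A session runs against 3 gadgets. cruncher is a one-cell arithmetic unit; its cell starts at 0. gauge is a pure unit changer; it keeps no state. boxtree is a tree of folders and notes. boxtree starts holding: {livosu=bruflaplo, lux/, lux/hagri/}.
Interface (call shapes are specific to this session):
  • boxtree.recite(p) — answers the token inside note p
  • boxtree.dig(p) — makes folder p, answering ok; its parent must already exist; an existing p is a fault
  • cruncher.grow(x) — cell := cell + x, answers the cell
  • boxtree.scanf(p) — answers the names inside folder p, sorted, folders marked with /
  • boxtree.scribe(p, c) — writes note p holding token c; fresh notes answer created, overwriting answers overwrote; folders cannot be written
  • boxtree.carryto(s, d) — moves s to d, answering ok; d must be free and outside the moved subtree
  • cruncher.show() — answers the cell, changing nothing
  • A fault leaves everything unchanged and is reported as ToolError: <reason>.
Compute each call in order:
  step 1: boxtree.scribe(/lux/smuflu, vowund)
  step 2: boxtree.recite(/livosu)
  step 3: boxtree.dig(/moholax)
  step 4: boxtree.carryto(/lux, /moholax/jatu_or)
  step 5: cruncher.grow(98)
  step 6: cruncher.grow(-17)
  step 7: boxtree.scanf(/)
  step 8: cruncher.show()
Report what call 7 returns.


Answer: [livosu, moholax/]

Derivation:
Then boxtree.scribe with p→/lux/smuflu, c→vowund, giving created.
Then boxtree.recite with p→/livosu, and observe bruflaplo.
Now I run boxtree.dig with p→/moholax: ok.
Next I call boxtree.carryto with s→/lux, d→/moholax/jatu_or, → ok.
Invoking cruncher.grow with x→98: 98.
I invoke cruncher.grow with x→-17, and get 81.
Now I run boxtree.scanf with p→/, → [livosu, moholax/].
I run cruncher.show, which returns 81.


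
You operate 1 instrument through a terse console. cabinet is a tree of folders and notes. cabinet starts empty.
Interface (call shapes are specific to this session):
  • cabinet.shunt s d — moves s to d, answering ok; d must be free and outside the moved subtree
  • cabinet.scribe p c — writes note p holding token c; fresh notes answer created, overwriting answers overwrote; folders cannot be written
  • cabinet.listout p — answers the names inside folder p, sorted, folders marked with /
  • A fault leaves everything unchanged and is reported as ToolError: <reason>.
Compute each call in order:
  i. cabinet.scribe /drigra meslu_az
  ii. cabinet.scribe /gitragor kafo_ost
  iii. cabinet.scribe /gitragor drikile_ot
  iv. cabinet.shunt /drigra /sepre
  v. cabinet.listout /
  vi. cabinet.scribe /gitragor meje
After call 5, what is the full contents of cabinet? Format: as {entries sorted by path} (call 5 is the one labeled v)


# 1. cabinet.scribe(/drigra, meslu_az) -> created
# 2. cabinet.scribe(/gitragor, kafo_ost) -> created
# 3. cabinet.scribe(/gitragor, drikile_ot) -> overwrote
# 4. cabinet.shunt(/drigra, /sepre) -> ok
# 5. cabinet.listout(/) -> [gitragor, sepre]
# 6. cabinet.scribe(/gitragor, meje) -> overwrote

Answer: {gitragor=drikile_ot, sepre=meslu_az}


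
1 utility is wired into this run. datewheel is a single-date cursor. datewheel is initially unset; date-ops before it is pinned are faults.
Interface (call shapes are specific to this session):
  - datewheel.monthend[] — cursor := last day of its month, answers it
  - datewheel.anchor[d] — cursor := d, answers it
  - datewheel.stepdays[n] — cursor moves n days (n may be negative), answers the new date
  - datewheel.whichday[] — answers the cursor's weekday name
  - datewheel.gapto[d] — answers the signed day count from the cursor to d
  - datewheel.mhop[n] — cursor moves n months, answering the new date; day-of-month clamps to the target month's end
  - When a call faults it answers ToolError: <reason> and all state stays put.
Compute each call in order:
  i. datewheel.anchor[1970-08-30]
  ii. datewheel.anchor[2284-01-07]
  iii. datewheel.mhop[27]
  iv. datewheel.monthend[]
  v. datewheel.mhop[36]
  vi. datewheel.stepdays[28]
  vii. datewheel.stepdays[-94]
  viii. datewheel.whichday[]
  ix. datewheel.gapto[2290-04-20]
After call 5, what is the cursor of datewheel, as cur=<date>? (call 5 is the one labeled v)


Act: datewheel.anchor[d=1970-08-30]
Obs: 1970-08-30
Act: datewheel.anchor[d=2284-01-07]
Obs: 2284-01-07
Act: datewheel.mhop[n=27]
Obs: 2286-04-07
Act: datewheel.monthend[]
Obs: 2286-04-30
Act: datewheel.mhop[n=36]
Obs: 2289-04-30
Act: datewheel.stepdays[n=28]
Obs: 2289-05-28
Act: datewheel.stepdays[n=-94]
Obs: 2289-02-23
Act: datewheel.whichday[]
Obs: Saturday
Act: datewheel.gapto[d=2290-04-20]
Obs: 421

Answer: cur=2289-04-30
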